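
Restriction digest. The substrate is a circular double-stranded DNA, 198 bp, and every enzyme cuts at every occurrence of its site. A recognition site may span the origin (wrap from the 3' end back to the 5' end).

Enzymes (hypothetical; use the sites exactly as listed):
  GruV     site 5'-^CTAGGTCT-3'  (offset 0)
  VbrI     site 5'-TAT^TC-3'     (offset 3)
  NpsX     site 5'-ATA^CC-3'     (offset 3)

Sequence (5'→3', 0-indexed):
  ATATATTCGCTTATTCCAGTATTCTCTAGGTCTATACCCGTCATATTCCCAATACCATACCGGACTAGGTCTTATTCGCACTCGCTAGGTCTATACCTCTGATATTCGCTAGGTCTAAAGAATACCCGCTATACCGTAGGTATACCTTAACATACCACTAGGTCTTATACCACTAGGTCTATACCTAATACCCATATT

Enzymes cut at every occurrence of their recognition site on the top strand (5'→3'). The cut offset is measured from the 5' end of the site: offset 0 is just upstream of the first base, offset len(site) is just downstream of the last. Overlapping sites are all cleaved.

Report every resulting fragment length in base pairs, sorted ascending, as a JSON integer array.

Scan for sites:
  GruV (CTAGGTCT, off=0): starts [25, 64, 84, 108, 157, 172] → cuts [25, 64, 84, 108, 157, 172]
  VbrI (TATTC, off=3): starts [3, 11, 19, 43, 72, 102] → cuts [6, 14, 22, 46, 75, 105]
  NpsX (ATACC, off=3): starts [33, 51, 56, 92, 121, 130, 141, 151, 166, 180, 187] → cuts [36, 54, 59, 95, 124, 133, 144, 154, 169, 183, 190]

All cut coordinates (distinct, sorted): [6, 14, 22, 25, 36, 46, 54, 59, 64, 75, 84, 95, 105, 108, 124, 133, 144, 154, 157, 169, 172, 183, 190]

Fragment lengths:
  6→14: 8 bp
  14→22: 8 bp
  22→25: 3 bp
  25→36: 11 bp
  36→46: 10 bp
  46→54: 8 bp
  54→59: 5 bp
  59→64: 5 bp
  64→75: 11 bp
  75→84: 9 bp
  84→95: 11 bp
  95→105: 10 bp
  105→108: 3 bp
  108→124: 16 bp
  124→133: 9 bp
  133→144: 11 bp
  144→154: 10 bp
  154→157: 3 bp
  157→169: 12 bp
  169→172: 3 bp
  172→183: 11 bp
  183→190: 7 bp
  190→6 (wrap): 198-190+6 = 14 bp

[3,3,3,3,5,5,7,8,8,8,9,9,10,10,10,11,11,11,11,11,12,14,16]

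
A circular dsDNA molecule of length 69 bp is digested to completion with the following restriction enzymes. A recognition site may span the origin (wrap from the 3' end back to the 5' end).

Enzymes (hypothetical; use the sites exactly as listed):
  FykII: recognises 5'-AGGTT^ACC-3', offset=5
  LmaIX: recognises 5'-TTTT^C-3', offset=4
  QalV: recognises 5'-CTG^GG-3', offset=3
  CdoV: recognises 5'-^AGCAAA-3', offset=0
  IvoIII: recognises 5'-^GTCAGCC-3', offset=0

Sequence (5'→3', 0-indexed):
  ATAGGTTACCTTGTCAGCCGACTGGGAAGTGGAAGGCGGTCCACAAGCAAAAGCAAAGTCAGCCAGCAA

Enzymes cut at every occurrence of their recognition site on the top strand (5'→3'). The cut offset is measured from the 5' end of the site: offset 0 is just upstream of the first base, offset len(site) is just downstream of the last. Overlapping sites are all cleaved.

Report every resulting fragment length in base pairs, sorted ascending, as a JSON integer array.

[5,6,6,7,12,12,21]

Per-enzyme occurrences:
  FykII (AGGTTACC, off=5): starts [2] → cuts [7]
  LmaIX (TTTTC, off=4): no sites
  QalV (CTGGG, off=3): starts [21] → cuts [24]
  CdoV (AGCAAA, off=0): starts [45, 51, 64] → cuts [45, 51, 64]
  IvoIII (GTCAGCC, off=0): starts [12, 57] → cuts [12, 57]

Pooled cuts: [7, 12, 24, 45, 51, 57, 64]

Fragments:
  7→12: 5 bp
  12→24: 12 bp
  24→45: 21 bp
  45→51: 6 bp
  51→57: 6 bp
  57→64: 7 bp
  64→7 (wrap): 69-64+7 = 12 bp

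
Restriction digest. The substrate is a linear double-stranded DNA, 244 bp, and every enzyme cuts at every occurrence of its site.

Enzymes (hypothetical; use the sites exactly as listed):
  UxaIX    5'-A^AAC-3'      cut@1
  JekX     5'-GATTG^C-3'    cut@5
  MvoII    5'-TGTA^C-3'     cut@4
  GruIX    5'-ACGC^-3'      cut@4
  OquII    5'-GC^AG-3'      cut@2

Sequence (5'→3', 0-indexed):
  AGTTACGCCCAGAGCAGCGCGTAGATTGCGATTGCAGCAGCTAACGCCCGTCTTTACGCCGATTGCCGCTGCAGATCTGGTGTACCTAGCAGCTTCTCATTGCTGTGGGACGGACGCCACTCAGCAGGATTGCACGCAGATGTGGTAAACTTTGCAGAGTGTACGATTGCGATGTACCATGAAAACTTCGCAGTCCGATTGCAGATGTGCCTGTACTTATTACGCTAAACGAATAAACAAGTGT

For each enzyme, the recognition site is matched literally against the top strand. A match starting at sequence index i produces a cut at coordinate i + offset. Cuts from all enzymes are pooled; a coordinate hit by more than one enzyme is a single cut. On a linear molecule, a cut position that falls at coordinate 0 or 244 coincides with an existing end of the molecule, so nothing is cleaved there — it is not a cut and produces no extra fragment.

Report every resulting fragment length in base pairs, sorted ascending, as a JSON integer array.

Site scan:
  UxaIX AAAC/1: at [146, 182, 226, 234] ⇒ [147, 183, 227, 235]
  JekX GATTGC/5: at [23, 29, 60, 127, 164, 196] ⇒ [28, 34, 65, 132, 169, 201]
  MvoII TGTAC/4: at [80, 159, 172, 211] ⇒ [84, 163, 176, 215]
  GruIX ACGC/4: at [4, 43, 55, 113, 133, 221] ⇒ [8, 47, 59, 117, 137, 225]
  OquII GCAG/2: at [13, 33, 36, 70, 88, 123, 135, 153, 189, 200] ⇒ [15, 35, 38, 72, 90, 125, 137, 155, 191, 202]

All cut coordinates (distinct, sorted): [8, 15, 28, 34, 35, 38, 47, 59, 65, 72, 84, 90, 117, 125, 132, 137, 147, 155, 163, 169, 176, 183, 191, 201, 202, 215, 225, 227, 235]

Fragment lengths:
  [0,8): 8 bp
  [8,15): 7 bp
  [15,28): 13 bp
  [28,34): 6 bp
  [34,35): 1 bp
  [35,38): 3 bp
  [38,47): 9 bp
  [47,59): 12 bp
  [59,65): 6 bp
  [65,72): 7 bp
  [72,84): 12 bp
  [84,90): 6 bp
  [90,117): 27 bp
  [117,125): 8 bp
  [125,132): 7 bp
  [132,137): 5 bp
  [137,147): 10 bp
  [147,155): 8 bp
  [155,163): 8 bp
  [163,169): 6 bp
  [169,176): 7 bp
  [176,183): 7 bp
  [183,191): 8 bp
  [191,201): 10 bp
  [201,202): 1 bp
  [202,215): 13 bp
  [215,225): 10 bp
  [225,227): 2 bp
  [227,235): 8 bp
  [235,244): 9 bp

[1,1,2,3,5,6,6,6,6,7,7,7,7,7,8,8,8,8,8,8,9,9,10,10,10,12,12,13,13,27]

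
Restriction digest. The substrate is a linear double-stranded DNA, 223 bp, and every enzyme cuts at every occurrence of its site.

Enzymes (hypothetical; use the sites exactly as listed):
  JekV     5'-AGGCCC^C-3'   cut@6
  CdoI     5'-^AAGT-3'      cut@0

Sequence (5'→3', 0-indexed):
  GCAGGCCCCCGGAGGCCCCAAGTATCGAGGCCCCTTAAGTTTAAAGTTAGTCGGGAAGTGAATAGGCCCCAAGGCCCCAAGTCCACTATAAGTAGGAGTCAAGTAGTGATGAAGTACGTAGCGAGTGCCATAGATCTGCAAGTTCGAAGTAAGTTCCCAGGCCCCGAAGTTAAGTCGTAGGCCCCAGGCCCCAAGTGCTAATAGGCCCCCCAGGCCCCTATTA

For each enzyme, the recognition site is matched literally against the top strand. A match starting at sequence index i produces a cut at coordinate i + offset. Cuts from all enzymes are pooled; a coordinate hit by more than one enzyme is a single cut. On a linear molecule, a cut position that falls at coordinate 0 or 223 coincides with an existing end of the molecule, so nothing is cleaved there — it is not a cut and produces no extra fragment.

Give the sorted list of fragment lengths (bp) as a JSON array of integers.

Site scan:
  JekV (AGGCCCC, off=6): starts [2, 12, 27, 63, 71, 158, 178, 185, 202, 211] → cuts [8, 18, 33, 69, 77, 164, 184, 191, 208, 217]
  CdoI (AAGT, off=0): starts [19, 36, 43, 55, 78, 89, 100, 111, 139, 146, 150, 166, 171, 192] → cuts [19, 36, 43, 55, 78, 89, 100, 111, 139, 146, 150, 166, 171, 192]

Pooled cuts: [8, 18, 19, 33, 36, 43, 55, 69, 77, 78, 89, 100, 111, 139, 146, 150, 164, 166, 171, 184, 191, 192, 208, 217]

Fragments:
  [0,8): 8 bp
  [8,18): 10 bp
  [18,19): 1 bp
  [19,33): 14 bp
  [33,36): 3 bp
  [36,43): 7 bp
  [43,55): 12 bp
  [55,69): 14 bp
  [69,77): 8 bp
  [77,78): 1 bp
  [78,89): 11 bp
  [89,100): 11 bp
  [100,111): 11 bp
  [111,139): 28 bp
  [139,146): 7 bp
  [146,150): 4 bp
  [150,164): 14 bp
  [164,166): 2 bp
  [166,171): 5 bp
  [171,184): 13 bp
  [184,191): 7 bp
  [191,192): 1 bp
  [192,208): 16 bp
  [208,217): 9 bp
  [217,223): 6 bp

[1,1,1,2,3,4,5,6,7,7,7,8,8,9,10,11,11,11,12,13,14,14,14,16,28]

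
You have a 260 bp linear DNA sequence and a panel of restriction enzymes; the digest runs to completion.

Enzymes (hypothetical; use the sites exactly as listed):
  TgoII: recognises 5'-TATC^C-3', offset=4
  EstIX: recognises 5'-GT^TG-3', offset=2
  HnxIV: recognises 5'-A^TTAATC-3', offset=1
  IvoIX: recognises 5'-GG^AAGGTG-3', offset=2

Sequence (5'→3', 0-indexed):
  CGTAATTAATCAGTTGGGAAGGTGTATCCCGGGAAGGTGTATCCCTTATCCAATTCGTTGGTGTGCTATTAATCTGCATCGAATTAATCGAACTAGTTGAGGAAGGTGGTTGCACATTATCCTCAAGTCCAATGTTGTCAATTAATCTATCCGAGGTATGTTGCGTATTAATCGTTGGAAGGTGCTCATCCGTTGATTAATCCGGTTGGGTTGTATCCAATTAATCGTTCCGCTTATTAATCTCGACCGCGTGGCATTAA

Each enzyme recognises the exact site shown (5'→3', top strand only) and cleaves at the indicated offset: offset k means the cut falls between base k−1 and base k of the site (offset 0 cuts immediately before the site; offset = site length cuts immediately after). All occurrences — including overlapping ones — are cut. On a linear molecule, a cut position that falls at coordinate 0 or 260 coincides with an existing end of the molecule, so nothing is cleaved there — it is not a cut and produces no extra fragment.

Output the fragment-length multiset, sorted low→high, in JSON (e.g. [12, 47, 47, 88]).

Scan for sites:
  TgoII TATCC/4: at [24, 39, 46, 117, 147, 213] ⇒ [28, 43, 50, 121, 151, 217]
  EstIX GTTG/2: at [12, 56, 95, 108, 133, 159, 173, 191, 204, 209] ⇒ [14, 58, 97, 110, 135, 161, 175, 193, 206, 211]
  HnxIV ATTAATC/1: at [4, 67, 82, 140, 166, 195, 219, 235] ⇒ [5, 68, 83, 141, 167, 196, 220, 236]
  IvoIX GGAAGGTG/2: at [16, 31, 100, 176] ⇒ [18, 33, 102, 178]

Pooled cuts: [5, 14, 18, 28, 33, 43, 50, 58, 68, 83, 97, 102, 110, 121, 135, 141, 151, 161, 167, 175, 178, 193, 196, 206, 211, 217, 220, 236]

Fragment lengths:
  [0,5): 5 bp
  [5,14): 9 bp
  [14,18): 4 bp
  [18,28): 10 bp
  [28,33): 5 bp
  [33,43): 10 bp
  [43,50): 7 bp
  [50,58): 8 bp
  [58,68): 10 bp
  [68,83): 15 bp
  [83,97): 14 bp
  [97,102): 5 bp
  [102,110): 8 bp
  [110,121): 11 bp
  [121,135): 14 bp
  [135,141): 6 bp
  [141,151): 10 bp
  [151,161): 10 bp
  [161,167): 6 bp
  [167,175): 8 bp
  [175,178): 3 bp
  [178,193): 15 bp
  [193,196): 3 bp
  [196,206): 10 bp
  [206,211): 5 bp
  [211,217): 6 bp
  [217,220): 3 bp
  [220,236): 16 bp
  [236,260): 24 bp

[3,3,3,4,5,5,5,5,6,6,6,7,8,8,8,9,10,10,10,10,10,10,11,14,14,15,15,16,24]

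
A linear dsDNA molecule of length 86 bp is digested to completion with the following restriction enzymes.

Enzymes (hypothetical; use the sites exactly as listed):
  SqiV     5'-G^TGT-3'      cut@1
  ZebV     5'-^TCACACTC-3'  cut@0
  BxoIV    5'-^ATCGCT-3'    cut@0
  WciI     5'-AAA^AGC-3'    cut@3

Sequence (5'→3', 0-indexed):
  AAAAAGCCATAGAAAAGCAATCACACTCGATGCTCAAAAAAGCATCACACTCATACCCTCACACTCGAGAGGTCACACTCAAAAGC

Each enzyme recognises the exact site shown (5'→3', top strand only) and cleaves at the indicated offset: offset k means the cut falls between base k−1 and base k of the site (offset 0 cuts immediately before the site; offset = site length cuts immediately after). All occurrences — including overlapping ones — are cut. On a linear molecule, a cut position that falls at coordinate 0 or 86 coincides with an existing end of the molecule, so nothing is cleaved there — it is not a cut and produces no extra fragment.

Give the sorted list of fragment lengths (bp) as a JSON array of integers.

Scan for sites:
  SqiV (GTGT, off=1): no sites
  ZebV TCACACTC/0: at [20, 44, 58, 72] ⇒ [20, 44, 58, 72]
  BxoIV (ATCGCT, off=0): no sites
  WciI AAAAGC/3: at [1, 12, 37, 80] ⇒ [4, 15, 40, 83]

All cut coordinates (distinct, sorted): [4, 15, 20, 40, 44, 58, 72, 83]

Fragments:
  [0,4): 4 bp
  [4,15): 11 bp
  [15,20): 5 bp
  [20,40): 20 bp
  [40,44): 4 bp
  [44,58): 14 bp
  [58,72): 14 bp
  [72,83): 11 bp
  [83,86): 3 bp

[3,4,4,5,11,11,14,14,20]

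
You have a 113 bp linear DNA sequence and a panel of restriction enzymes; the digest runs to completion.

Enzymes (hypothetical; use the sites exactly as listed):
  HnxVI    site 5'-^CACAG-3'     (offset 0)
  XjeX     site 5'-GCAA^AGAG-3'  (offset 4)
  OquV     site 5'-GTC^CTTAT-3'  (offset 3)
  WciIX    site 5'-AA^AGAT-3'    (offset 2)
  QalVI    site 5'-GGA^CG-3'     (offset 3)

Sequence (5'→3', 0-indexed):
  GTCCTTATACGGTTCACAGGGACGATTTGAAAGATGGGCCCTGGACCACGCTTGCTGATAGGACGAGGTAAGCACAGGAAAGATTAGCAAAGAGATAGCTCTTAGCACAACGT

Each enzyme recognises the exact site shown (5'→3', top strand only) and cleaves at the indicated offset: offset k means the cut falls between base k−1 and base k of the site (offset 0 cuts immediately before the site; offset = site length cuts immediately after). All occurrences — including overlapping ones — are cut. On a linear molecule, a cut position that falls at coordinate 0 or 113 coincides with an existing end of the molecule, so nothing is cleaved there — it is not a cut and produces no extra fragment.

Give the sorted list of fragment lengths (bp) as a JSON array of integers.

[3,8,8,9,9,10,11,23,32]

Per-enzyme occurrences:
  HnxVI CACAG/0: at [14, 72] ⇒ [14, 72]
  XjeX GCAAAGAG/4: at [86] ⇒ [90]
  OquV GTCCTTAT/3: at [0] ⇒ [3]
  WciIX AAAGAT/2: at [29, 78] ⇒ [31, 80]
  QalVI GGACG/3: at [19, 60] ⇒ [22, 63]

All cut coordinates (distinct, sorted): [3, 14, 22, 31, 63, 72, 80, 90]

Fragment lengths:
  [0,3): 3 bp
  [3,14): 11 bp
  [14,22): 8 bp
  [22,31): 9 bp
  [31,63): 32 bp
  [63,72): 9 bp
  [72,80): 8 bp
  [80,90): 10 bp
  [90,113): 23 bp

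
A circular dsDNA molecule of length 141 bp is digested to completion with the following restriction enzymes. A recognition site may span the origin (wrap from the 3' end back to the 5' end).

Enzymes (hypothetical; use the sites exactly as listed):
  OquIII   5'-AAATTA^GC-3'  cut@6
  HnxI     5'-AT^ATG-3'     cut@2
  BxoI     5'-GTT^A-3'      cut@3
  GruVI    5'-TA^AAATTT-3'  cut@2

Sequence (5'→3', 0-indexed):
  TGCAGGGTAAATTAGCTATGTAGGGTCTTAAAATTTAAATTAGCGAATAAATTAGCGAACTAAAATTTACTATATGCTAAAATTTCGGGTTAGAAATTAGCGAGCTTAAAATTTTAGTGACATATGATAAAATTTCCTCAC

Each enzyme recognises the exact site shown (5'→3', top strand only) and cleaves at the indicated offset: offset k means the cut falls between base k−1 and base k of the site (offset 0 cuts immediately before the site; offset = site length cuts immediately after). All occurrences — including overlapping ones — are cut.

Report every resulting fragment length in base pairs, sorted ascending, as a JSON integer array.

[6,6,8,8,9,11,12,12,12,15,16,26]

Scan for sites:
  OquIII (AAATTAGC, off=6): starts [8, 36, 48, 93] → cuts [14, 42, 54, 99]
  HnxI (ATATG, off=2): starts [71, 121] → cuts [73, 123]
  BxoI (GTTA, off=3): starts [88] → cuts [91]
  GruVI (TAAAATTT, off=2): starts [28, 60, 77, 106, 127] → cuts [30, 62, 79, 108, 129]

All cut coordinates (distinct, sorted): [14, 30, 42, 54, 62, 73, 79, 91, 99, 108, 123, 129]

Fragments:
  14→30: 16 bp
  30→42: 12 bp
  42→54: 12 bp
  54→62: 8 bp
  62→73: 11 bp
  73→79: 6 bp
  79→91: 12 bp
  91→99: 8 bp
  99→108: 9 bp
  108→123: 15 bp
  123→129: 6 bp
  129→14 (wrap): 141-129+14 = 26 bp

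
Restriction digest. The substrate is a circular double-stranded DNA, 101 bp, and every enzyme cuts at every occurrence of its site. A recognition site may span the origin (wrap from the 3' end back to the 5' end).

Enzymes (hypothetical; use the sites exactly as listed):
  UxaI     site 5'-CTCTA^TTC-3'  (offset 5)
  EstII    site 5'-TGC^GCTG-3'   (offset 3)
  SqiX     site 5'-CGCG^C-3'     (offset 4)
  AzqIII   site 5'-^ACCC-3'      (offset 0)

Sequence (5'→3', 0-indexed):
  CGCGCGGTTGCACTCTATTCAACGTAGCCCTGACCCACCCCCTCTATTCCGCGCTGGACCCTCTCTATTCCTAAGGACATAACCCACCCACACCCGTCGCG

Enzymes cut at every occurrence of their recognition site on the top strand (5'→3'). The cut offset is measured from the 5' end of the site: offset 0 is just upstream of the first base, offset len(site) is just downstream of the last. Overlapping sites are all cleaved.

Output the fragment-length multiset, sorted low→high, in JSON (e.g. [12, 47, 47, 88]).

[2,2,4,4,4,6,7,10,10,10,13,14,15]

Per-enzyme occurrences:
  UxaI CTCTATTC/5: at [12, 41, 62] ⇒ [17, 46, 67]
  EstII (TGCGCTG, off=3): no sites
  SqiX CGCGC/4: at [0, 49, 97, 99] ⇒ [0, 2, 4, 53]
  AzqIII ACCC/0: at [32, 36, 57, 81, 85, 91] ⇒ [32, 36, 57, 81, 85, 91]

All cut coordinates (distinct, sorted): [0, 2, 4, 17, 32, 36, 46, 53, 57, 67, 81, 85, 91]

Fragment lengths:
  0→2: 2 bp
  2→4: 2 bp
  4→17: 13 bp
  17→32: 15 bp
  32→36: 4 bp
  36→46: 10 bp
  46→53: 7 bp
  53→57: 4 bp
  57→67: 10 bp
  67→81: 14 bp
  81→85: 4 bp
  85→91: 6 bp
  91→0 (wrap): 101-91+0 = 10 bp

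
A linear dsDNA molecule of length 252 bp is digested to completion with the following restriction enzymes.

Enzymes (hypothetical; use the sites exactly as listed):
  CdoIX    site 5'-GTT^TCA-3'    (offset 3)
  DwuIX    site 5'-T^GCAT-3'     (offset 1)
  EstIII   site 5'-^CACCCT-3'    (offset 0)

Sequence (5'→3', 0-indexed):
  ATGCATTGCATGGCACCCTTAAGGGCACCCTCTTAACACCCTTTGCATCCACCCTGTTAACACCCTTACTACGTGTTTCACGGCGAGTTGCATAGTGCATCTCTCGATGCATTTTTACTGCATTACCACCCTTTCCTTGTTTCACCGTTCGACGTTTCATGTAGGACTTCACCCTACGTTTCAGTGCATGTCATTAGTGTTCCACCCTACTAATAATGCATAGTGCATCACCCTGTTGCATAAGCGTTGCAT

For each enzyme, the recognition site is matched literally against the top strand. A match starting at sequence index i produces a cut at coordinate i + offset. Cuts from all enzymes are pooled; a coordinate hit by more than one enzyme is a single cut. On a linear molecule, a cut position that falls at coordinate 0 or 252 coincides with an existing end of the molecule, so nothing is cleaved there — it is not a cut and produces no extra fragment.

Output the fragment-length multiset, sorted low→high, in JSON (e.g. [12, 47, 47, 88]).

[2,4,4,5,5,5,6,7,7,7,8,9,11,11,11,11,11,12,12,12,13,15,15,15,17,17]

Scan for sites:
  CdoIX (GTTTCA, off=3): starts [74, 138, 153, 177] → cuts [77, 141, 156, 180]
  DwuIX (TGCAT, off=1): starts [1, 6, 43, 88, 95, 107, 118, 184, 216, 223, 236, 247] → cuts [2, 7, 44, 89, 96, 108, 119, 185, 217, 224, 237, 248]
  EstIII (CACCCT, off=0): starts [13, 25, 36, 49, 60, 126, 169, 202, 228] → cuts [13, 25, 36, 49, 60, 126, 169, 202, 228]

All cut coordinates (distinct, sorted): [2, 7, 13, 25, 36, 44, 49, 60, 77, 89, 96, 108, 119, 126, 141, 156, 169, 180, 185, 202, 217, 224, 228, 237, 248]

Fragment lengths:
  [0,2): 2 bp
  [2,7): 5 bp
  [7,13): 6 bp
  [13,25): 12 bp
  [25,36): 11 bp
  [36,44): 8 bp
  [44,49): 5 bp
  [49,60): 11 bp
  [60,77): 17 bp
  [77,89): 12 bp
  [89,96): 7 bp
  [96,108): 12 bp
  [108,119): 11 bp
  [119,126): 7 bp
  [126,141): 15 bp
  [141,156): 15 bp
  [156,169): 13 bp
  [169,180): 11 bp
  [180,185): 5 bp
  [185,202): 17 bp
  [202,217): 15 bp
  [217,224): 7 bp
  [224,228): 4 bp
  [228,237): 9 bp
  [237,248): 11 bp
  [248,252): 4 bp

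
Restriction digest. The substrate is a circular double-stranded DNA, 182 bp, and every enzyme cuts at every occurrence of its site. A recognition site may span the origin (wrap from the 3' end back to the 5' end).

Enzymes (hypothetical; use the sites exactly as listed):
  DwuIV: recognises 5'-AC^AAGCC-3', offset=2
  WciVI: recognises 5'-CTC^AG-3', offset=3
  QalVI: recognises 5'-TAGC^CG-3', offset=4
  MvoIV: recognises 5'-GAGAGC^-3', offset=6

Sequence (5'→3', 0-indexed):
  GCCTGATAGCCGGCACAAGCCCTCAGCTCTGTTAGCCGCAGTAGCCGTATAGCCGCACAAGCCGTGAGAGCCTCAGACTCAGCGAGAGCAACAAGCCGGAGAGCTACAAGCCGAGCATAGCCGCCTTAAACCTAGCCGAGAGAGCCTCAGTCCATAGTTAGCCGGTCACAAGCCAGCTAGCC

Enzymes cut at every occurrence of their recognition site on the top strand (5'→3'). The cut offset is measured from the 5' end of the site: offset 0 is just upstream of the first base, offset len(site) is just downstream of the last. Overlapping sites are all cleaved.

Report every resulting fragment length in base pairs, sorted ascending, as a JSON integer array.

[3,3,3,3,5,6,6,7,8,8,9,9,9,11,12,12,12,13,14,14,15]

Per-enzyme occurrences:
  DwuIV (ACAAGCC, off=2): starts [14, 56, 90, 105, 167] → cuts [16, 58, 92, 107, 169]
  WciVI (CTCAG, off=3): starts [21, 71, 77, 145] → cuts [24, 74, 80, 148]
  QalVI (TAGCCG, off=4): starts [6, 32, 41, 49, 117, 132, 158, 177] → cuts [10, 36, 45, 53, 121, 136, 162, 181]
  MvoIV (GAGAGC, off=6): starts [65, 83, 98, 139] → cuts [71, 89, 104, 145]

Pooled cuts: [10, 16, 24, 36, 45, 53, 58, 71, 74, 80, 89, 92, 104, 107, 121, 136, 145, 148, 162, 169, 181]

Fragment lengths:
  10→16: 6 bp
  16→24: 8 bp
  24→36: 12 bp
  36→45: 9 bp
  45→53: 8 bp
  53→58: 5 bp
  58→71: 13 bp
  71→74: 3 bp
  74→80: 6 bp
  80→89: 9 bp
  89→92: 3 bp
  92→104: 12 bp
  104→107: 3 bp
  107→121: 14 bp
  121→136: 15 bp
  136→145: 9 bp
  145→148: 3 bp
  148→162: 14 bp
  162→169: 7 bp
  169→181: 12 bp
  181→10 (wrap): 182-181+10 = 11 bp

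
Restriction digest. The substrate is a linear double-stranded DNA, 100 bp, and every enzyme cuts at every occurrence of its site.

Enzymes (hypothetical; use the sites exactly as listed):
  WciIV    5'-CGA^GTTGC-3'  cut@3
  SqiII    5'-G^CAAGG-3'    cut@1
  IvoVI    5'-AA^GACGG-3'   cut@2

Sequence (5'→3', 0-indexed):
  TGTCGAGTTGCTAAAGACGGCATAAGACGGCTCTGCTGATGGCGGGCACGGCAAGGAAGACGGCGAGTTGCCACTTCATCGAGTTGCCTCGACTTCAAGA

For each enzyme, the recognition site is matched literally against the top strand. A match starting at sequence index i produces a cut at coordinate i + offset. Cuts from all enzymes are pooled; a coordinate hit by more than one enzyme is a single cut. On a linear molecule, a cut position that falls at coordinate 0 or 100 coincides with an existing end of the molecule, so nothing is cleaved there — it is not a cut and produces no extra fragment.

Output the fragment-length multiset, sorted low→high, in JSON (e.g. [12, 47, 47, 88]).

Site scan:
  WciIV (CGAGTTGC, off=3): starts [3, 63, 79] → cuts [6, 66, 82]
  SqiII (GCAAGG, off=1): starts [50] → cuts [51]
  IvoVI (AAGACGG, off=2): starts [13, 23, 56] → cuts [15, 25, 58]

All cut coordinates (distinct, sorted): [6, 15, 25, 51, 58, 66, 82]

Fragment lengths:
  [0,6): 6 bp
  [6,15): 9 bp
  [15,25): 10 bp
  [25,51): 26 bp
  [51,58): 7 bp
  [58,66): 8 bp
  [66,82): 16 bp
  [82,100): 18 bp

[6,7,8,9,10,16,18,26]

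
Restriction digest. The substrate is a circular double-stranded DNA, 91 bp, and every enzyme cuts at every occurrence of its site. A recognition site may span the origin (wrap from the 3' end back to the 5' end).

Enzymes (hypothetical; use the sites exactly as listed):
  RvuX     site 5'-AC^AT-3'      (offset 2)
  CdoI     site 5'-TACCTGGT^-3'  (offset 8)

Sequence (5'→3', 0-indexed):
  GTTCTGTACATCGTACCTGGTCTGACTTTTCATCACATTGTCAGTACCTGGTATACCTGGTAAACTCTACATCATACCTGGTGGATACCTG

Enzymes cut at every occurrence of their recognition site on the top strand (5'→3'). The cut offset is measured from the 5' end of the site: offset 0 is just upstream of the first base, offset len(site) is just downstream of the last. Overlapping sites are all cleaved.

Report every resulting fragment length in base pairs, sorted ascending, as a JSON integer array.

[7,9,9,11,12,12,15,16]

Site scan:
  RvuX (ACAT, off=2): starts [7, 34, 68] → cuts [9, 36, 70]
  CdoI (TACCTGGT, off=8): starts [13, 44, 53, 74, 85] → cuts [2, 21, 52, 61, 82]

All cut coordinates (distinct, sorted): [2, 9, 21, 36, 52, 61, 70, 82]

Fragment lengths:
  2→9: 7 bp
  9→21: 12 bp
  21→36: 15 bp
  36→52: 16 bp
  52→61: 9 bp
  61→70: 9 bp
  70→82: 12 bp
  82→2 (wrap): 91-82+2 = 11 bp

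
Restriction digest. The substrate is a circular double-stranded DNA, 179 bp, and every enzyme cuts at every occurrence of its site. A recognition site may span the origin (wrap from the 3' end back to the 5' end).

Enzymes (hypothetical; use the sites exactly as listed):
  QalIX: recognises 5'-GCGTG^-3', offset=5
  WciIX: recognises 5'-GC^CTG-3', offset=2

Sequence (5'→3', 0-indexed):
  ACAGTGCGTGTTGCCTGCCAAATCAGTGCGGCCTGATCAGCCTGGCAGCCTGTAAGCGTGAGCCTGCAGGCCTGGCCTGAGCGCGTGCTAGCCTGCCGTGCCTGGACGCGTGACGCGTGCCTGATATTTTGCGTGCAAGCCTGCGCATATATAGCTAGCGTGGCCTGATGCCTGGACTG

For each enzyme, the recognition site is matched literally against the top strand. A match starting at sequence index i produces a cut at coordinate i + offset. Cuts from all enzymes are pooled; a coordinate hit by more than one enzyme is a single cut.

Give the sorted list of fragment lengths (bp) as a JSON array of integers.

Site scan:
  QalIX GCGTG/5: at [5, 55, 82, 107, 114, 130, 157] ⇒ [10, 60, 87, 112, 119, 135, 162]
  WciIX GCCTG/2: at [12, 30, 39, 47, 61, 69, 74, 90, 99, 118, 138, 162, 169] ⇒ [14, 32, 41, 49, 63, 71, 76, 92, 101, 120, 140, 164, 171]

All cut coordinates (distinct, sorted): [10, 14, 32, 41, 49, 60, 63, 71, 76, 87, 92, 101, 112, 119, 120, 135, 140, 162, 164, 171]

Fragments:
  10→14: 4 bp
  14→32: 18 bp
  32→41: 9 bp
  41→49: 8 bp
  49→60: 11 bp
  60→63: 3 bp
  63→71: 8 bp
  71→76: 5 bp
  76→87: 11 bp
  87→92: 5 bp
  92→101: 9 bp
  101→112: 11 bp
  112→119: 7 bp
  119→120: 1 bp
  120→135: 15 bp
  135→140: 5 bp
  140→162: 22 bp
  162→164: 2 bp
  164→171: 7 bp
  171→10 (wrap): 179-171+10 = 18 bp

[1,2,3,4,5,5,5,7,7,8,8,9,9,11,11,11,15,18,18,22]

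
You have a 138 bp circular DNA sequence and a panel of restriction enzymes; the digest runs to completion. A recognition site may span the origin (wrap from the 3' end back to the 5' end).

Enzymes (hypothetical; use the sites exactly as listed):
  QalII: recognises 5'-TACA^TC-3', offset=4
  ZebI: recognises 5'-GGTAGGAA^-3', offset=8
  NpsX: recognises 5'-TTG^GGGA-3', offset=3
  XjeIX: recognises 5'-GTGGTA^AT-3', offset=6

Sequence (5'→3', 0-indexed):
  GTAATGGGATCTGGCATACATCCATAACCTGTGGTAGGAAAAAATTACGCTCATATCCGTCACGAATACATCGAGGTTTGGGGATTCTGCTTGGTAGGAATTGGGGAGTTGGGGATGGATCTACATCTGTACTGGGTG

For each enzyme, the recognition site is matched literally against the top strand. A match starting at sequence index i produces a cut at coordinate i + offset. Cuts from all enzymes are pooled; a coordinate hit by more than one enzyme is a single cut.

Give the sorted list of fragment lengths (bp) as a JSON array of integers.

Scan for sites:
  QalII TACATC/4: at [16, 66, 121] ⇒ [20, 70, 125]
  ZebI GGTAGGAA/8: at [32, 92] ⇒ [40, 100]
  NpsX TTGGGGA/3: at [77, 100, 108] ⇒ [80, 103, 111]
  XjeIX GTGGTAAT/6: at [135] ⇒ [3]

All cut coordinates (distinct, sorted): [3, 20, 40, 70, 80, 100, 103, 111, 125]

Fragments:
  3→20: 17 bp
  20→40: 20 bp
  40→70: 30 bp
  70→80: 10 bp
  80→100: 20 bp
  100→103: 3 bp
  103→111: 8 bp
  111→125: 14 bp
  125→3 (wrap): 138-125+3 = 16 bp

[3,8,10,14,16,17,20,20,30]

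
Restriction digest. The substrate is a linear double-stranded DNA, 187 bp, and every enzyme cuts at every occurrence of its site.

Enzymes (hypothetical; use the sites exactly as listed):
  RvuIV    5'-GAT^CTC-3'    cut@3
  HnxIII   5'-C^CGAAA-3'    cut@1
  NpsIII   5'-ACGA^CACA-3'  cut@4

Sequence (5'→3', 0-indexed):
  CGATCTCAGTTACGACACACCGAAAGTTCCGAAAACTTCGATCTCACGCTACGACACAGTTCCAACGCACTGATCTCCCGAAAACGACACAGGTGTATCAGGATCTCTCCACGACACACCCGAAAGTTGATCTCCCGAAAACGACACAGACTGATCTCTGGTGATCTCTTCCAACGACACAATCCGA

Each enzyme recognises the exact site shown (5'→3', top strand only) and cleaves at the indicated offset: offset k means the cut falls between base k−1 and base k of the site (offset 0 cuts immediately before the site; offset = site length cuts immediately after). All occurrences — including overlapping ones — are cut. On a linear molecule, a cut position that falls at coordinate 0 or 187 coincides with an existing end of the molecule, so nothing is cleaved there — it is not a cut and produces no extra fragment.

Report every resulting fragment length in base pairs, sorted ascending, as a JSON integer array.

[4,4,4,5,6,9,9,9,10,10,10,11,11,11,12,12,13,17,20]

Scan for sites:
  RvuIV GATCTC/3: at [1, 39, 71, 101, 128, 152, 162] ⇒ [4, 42, 74, 104, 131, 155, 165]
  HnxIII CCGAAA/1: at [19, 28, 77, 119, 134] ⇒ [20, 29, 78, 120, 135]
  NpsIII ACGACACA/4: at [11, 50, 83, 110, 140, 173] ⇒ [15, 54, 87, 114, 144, 177]

All cut coordinates (distinct, sorted): [4, 15, 20, 29, 42, 54, 74, 78, 87, 104, 114, 120, 131, 135, 144, 155, 165, 177]

Fragment lengths:
  [0,4): 4 bp
  [4,15): 11 bp
  [15,20): 5 bp
  [20,29): 9 bp
  [29,42): 13 bp
  [42,54): 12 bp
  [54,74): 20 bp
  [74,78): 4 bp
  [78,87): 9 bp
  [87,104): 17 bp
  [104,114): 10 bp
  [114,120): 6 bp
  [120,131): 11 bp
  [131,135): 4 bp
  [135,144): 9 bp
  [144,155): 11 bp
  [155,165): 10 bp
  [165,177): 12 bp
  [177,187): 10 bp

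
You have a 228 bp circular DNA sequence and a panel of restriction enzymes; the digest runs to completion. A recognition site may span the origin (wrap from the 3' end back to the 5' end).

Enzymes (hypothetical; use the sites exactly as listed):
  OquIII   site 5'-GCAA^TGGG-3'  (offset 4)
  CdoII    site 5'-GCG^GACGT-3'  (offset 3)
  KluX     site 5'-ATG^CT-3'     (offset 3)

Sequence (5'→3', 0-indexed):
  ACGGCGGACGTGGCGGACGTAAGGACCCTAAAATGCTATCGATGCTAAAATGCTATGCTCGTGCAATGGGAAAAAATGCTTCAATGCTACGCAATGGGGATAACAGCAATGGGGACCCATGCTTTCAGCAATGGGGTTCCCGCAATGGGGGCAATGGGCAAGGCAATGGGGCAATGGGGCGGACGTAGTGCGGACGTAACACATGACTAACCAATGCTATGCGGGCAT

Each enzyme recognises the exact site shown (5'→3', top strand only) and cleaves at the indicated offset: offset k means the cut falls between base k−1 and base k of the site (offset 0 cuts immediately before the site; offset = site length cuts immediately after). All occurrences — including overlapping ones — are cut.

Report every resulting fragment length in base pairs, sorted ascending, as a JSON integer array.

[5,7,8,8,8,8,9,9,9,9,10,11,12,12,12,14,15,18,20,24]

Per-enzyme occurrences:
  OquIII GCAATGGG/4: at [62, 90, 105, 127, 141, 150, 162, 170] ⇒ [66, 94, 109, 131, 145, 154, 166, 174]
  CdoII GCGGACGT/3: at [3, 12, 178, 189] ⇒ [6, 15, 181, 192]
  KluX ATGCT/3: at [32, 41, 49, 54, 75, 83, 118, 213] ⇒ [35, 44, 52, 57, 78, 86, 121, 216]

All cut coordinates (distinct, sorted): [6, 15, 35, 44, 52, 57, 66, 78, 86, 94, 109, 121, 131, 145, 154, 166, 174, 181, 192, 216]

Fragment lengths:
  6→15: 9 bp
  15→35: 20 bp
  35→44: 9 bp
  44→52: 8 bp
  52→57: 5 bp
  57→66: 9 bp
  66→78: 12 bp
  78→86: 8 bp
  86→94: 8 bp
  94→109: 15 bp
  109→121: 12 bp
  121→131: 10 bp
  131→145: 14 bp
  145→154: 9 bp
  154→166: 12 bp
  166→174: 8 bp
  174→181: 7 bp
  181→192: 11 bp
  192→216: 24 bp
  216→6 (wrap): 228-216+6 = 18 bp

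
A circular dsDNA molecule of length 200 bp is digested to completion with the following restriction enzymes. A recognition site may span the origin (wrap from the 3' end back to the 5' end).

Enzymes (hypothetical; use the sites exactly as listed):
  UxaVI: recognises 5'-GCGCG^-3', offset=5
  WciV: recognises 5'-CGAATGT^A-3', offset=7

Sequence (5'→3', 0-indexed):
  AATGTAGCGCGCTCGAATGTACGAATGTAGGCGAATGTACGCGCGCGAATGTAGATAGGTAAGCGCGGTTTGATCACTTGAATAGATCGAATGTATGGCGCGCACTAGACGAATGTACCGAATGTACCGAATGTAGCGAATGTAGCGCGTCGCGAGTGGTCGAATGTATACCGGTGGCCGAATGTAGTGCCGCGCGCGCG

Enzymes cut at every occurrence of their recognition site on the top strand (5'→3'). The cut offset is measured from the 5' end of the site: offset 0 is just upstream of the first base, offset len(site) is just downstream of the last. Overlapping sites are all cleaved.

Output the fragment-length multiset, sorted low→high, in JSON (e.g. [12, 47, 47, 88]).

[2,2,2,5,5,6,6,7,8,8,9,9,9,9,10,11,14,15,18,18,27]

Per-enzyme occurrences:
  UxaVI (GCGCG, off=5): starts [6, 40, 42, 62, 97, 144, 191, 193, 195] → cuts [0, 11, 45, 47, 67, 102, 149, 196, 198]
  WciV (CGAATGTA, off=7): starts [13, 21, 31, 45, 87, 109, 118, 127, 136, 160, 178, 198] → cuts [5, 20, 28, 38, 52, 94, 116, 125, 134, 143, 167, 185]

Pooled cuts: [0, 5, 11, 20, 28, 38, 45, 47, 52, 67, 94, 102, 116, 125, 134, 143, 149, 167, 185, 196, 198]

Fragment lengths:
  0→5: 5 bp
  5→11: 6 bp
  11→20: 9 bp
  20→28: 8 bp
  28→38: 10 bp
  38→45: 7 bp
  45→47: 2 bp
  47→52: 5 bp
  52→67: 15 bp
  67→94: 27 bp
  94→102: 8 bp
  102→116: 14 bp
  116→125: 9 bp
  125→134: 9 bp
  134→143: 9 bp
  143→149: 6 bp
  149→167: 18 bp
  167→185: 18 bp
  185→196: 11 bp
  196→198: 2 bp
  198→0 (wrap): 200-198+0 = 2 bp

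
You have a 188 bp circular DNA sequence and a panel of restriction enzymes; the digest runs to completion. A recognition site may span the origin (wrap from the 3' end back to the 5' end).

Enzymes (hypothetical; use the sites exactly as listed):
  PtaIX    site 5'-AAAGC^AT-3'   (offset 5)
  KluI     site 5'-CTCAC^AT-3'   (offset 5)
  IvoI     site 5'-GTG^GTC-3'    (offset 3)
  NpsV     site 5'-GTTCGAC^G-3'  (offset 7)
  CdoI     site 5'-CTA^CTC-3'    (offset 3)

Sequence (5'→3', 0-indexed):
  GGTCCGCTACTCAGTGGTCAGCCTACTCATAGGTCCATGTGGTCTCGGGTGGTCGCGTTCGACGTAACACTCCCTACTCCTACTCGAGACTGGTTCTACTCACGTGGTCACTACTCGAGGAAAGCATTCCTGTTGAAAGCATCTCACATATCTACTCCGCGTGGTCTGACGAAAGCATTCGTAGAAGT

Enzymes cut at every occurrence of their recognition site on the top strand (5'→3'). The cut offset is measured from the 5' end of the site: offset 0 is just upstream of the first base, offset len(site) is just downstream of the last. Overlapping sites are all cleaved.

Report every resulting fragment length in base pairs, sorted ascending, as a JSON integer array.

[6,7,7,7,7,8,8,9,9,10,12,12,13,13,13,15,16,16]

Per-enzyme occurrences:
  PtaIX (AAAGCAT, off=5): starts [120, 135, 171] → cuts [125, 140, 176]
  KluI (CTCACAT, off=5): starts [142] → cuts [147]
  IvoI (GTGGTC, off=3): starts [13, 38, 48, 103, 160, 186] → cuts [1, 16, 41, 51, 106, 163]
  NpsV (GTTCGACG, off=7): starts [56] → cuts [63]
  CdoI (CTACTC, off=3): starts [6, 22, 73, 79, 95, 110, 151] → cuts [9, 25, 76, 82, 98, 113, 154]

Pooled cuts: [1, 9, 16, 25, 41, 51, 63, 76, 82, 98, 106, 113, 125, 140, 147, 154, 163, 176]

Fragments:
  1→9: 8 bp
  9→16: 7 bp
  16→25: 9 bp
  25→41: 16 bp
  41→51: 10 bp
  51→63: 12 bp
  63→76: 13 bp
  76→82: 6 bp
  82→98: 16 bp
  98→106: 8 bp
  106→113: 7 bp
  113→125: 12 bp
  125→140: 15 bp
  140→147: 7 bp
  147→154: 7 bp
  154→163: 9 bp
  163→176: 13 bp
  176→1 (wrap): 188-176+1 = 13 bp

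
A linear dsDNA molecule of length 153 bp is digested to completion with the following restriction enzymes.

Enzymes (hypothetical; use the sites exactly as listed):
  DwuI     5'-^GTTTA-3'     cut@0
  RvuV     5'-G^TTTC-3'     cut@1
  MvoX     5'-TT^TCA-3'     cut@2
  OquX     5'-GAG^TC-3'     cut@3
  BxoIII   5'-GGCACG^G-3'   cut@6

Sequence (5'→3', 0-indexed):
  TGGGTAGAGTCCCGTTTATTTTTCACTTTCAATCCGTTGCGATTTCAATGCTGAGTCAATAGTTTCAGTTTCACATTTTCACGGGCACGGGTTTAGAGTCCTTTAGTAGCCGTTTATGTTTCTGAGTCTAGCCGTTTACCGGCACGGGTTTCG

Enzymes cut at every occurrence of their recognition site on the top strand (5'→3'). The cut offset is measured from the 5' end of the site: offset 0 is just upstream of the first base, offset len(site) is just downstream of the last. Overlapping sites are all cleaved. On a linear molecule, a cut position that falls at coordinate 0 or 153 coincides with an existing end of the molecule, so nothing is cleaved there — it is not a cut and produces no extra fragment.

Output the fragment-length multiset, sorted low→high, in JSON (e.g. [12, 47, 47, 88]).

[1,2,2,2,4,4,5,6,7,7,7,8,8,8,9,9,11,11,13,13,16]

Per-enzyme occurrences:
  DwuI GTTTA/0: at [13, 90, 111, 133] ⇒ [13, 90, 111, 133]
  RvuV GTTTC/1: at [61, 67, 117, 147] ⇒ [62, 68, 118, 148]
  MvoX TTTCA/2: at [20, 26, 42, 62, 68, 76] ⇒ [22, 28, 44, 64, 70, 78]
  OquX GAGTC/3: at [6, 52, 95, 123] ⇒ [9, 55, 98, 126]
  BxoIII GGCACGG/6: at [83, 140] ⇒ [89, 146]

All cut coordinates (distinct, sorted): [9, 13, 22, 28, 44, 55, 62, 64, 68, 70, 78, 89, 90, 98, 111, 118, 126, 133, 146, 148]

Fragment lengths:
  [0,9): 9 bp
  [9,13): 4 bp
  [13,22): 9 bp
  [22,28): 6 bp
  [28,44): 16 bp
  [44,55): 11 bp
  [55,62): 7 bp
  [62,64): 2 bp
  [64,68): 4 bp
  [68,70): 2 bp
  [70,78): 8 bp
  [78,89): 11 bp
  [89,90): 1 bp
  [90,98): 8 bp
  [98,111): 13 bp
  [111,118): 7 bp
  [118,126): 8 bp
  [126,133): 7 bp
  [133,146): 13 bp
  [146,148): 2 bp
  [148,153): 5 bp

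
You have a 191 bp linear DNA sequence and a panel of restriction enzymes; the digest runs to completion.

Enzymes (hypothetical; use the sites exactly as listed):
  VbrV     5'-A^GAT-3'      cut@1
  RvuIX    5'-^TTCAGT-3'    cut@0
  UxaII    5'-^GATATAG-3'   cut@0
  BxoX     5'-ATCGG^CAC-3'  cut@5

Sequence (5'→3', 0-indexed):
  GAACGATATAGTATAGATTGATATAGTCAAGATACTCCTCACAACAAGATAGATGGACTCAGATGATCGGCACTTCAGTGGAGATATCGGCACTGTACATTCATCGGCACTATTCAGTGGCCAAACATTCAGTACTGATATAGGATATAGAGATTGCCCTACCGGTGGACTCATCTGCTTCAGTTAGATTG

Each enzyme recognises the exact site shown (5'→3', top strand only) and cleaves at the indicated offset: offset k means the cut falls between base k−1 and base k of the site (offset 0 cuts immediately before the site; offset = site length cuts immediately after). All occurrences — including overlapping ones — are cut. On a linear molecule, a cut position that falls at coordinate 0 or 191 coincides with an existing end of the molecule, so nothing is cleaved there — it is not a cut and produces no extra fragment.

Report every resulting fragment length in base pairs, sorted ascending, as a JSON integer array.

Per-enzyme occurrences:
  VbrV (AGAT, off=1): starts [14, 29, 46, 50, 60, 81, 150, 185] → cuts [15, 30, 47, 51, 61, 82, 151, 186]
  RvuIX (TTCAGT, off=0): starts [73, 112, 127, 178] → cuts [73, 112, 127, 178]
  UxaII (GATATAG, off=0): starts [4, 19, 136, 143] → cuts [4, 19, 136, 143]
  BxoX (ATCGGCAC, off=5): starts [65, 85, 102] → cuts [70, 90, 107]

All cut coordinates (distinct, sorted): [4, 15, 19, 30, 47, 51, 61, 70, 73, 82, 90, 107, 112, 127, 136, 143, 151, 178, 186]

Fragment lengths:
  [0,4): 4 bp
  [4,15): 11 bp
  [15,19): 4 bp
  [19,30): 11 bp
  [30,47): 17 bp
  [47,51): 4 bp
  [51,61): 10 bp
  [61,70): 9 bp
  [70,73): 3 bp
  [73,82): 9 bp
  [82,90): 8 bp
  [90,107): 17 bp
  [107,112): 5 bp
  [112,127): 15 bp
  [127,136): 9 bp
  [136,143): 7 bp
  [143,151): 8 bp
  [151,178): 27 bp
  [178,186): 8 bp
  [186,191): 5 bp

[3,4,4,4,5,5,7,8,8,8,9,9,9,10,11,11,15,17,17,27]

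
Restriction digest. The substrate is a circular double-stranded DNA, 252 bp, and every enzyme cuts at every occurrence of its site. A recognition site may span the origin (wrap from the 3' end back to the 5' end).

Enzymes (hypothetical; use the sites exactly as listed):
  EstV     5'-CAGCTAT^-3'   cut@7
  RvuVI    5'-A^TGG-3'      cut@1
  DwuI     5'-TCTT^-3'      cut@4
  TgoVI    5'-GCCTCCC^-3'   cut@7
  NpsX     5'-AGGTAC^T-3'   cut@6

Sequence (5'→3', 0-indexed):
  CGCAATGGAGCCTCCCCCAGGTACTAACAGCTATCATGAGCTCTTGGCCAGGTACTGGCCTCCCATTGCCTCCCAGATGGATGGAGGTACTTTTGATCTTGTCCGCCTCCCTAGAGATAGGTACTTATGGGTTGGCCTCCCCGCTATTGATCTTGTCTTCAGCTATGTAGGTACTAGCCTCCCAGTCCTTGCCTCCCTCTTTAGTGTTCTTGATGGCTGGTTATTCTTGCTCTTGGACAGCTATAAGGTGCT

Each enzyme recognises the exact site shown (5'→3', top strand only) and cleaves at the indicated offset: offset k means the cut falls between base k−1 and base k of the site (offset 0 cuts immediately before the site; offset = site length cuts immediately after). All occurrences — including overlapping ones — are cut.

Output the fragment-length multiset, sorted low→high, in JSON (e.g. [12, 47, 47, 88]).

[2,3,3,4,4,5,6,7,8,8,9,9,9,10,10,10,10,10,10,11,11,11,13,13,13,14,14,15]

Per-enzyme occurrences:
  EstV (CAGCTAT, off=7): starts [27, 159, 237] → cuts [34, 166, 244]
  RvuVI (ATGG, off=1): starts [4, 76, 80, 126, 212] → cuts [5, 77, 81, 127, 213]
  DwuI (TCTT, off=4): starts [41, 96, 150, 155, 197, 207, 224, 230] → cuts [45, 100, 154, 159, 201, 211, 228, 234]
  TgoVI (GCCTCCC, off=7): starts [9, 57, 67, 104, 134, 176, 190] → cuts [16, 64, 74, 111, 141, 183, 197]
  NpsX (AGGTACT, off=6): starts [18, 49, 84, 118, 168] → cuts [24, 55, 90, 124, 174]

Pooled cuts: [5, 16, 24, 34, 45, 55, 64, 74, 77, 81, 90, 100, 111, 124, 127, 141, 154, 159, 166, 174, 183, 197, 201, 211, 213, 228, 234, 244]

Fragment lengths:
  5→16: 11 bp
  16→24: 8 bp
  24→34: 10 bp
  34→45: 11 bp
  45→55: 10 bp
  55→64: 9 bp
  64→74: 10 bp
  74→77: 3 bp
  77→81: 4 bp
  81→90: 9 bp
  90→100: 10 bp
  100→111: 11 bp
  111→124: 13 bp
  124→127: 3 bp
  127→141: 14 bp
  141→154: 13 bp
  154→159: 5 bp
  159→166: 7 bp
  166→174: 8 bp
  174→183: 9 bp
  183→197: 14 bp
  197→201: 4 bp
  201→211: 10 bp
  211→213: 2 bp
  213→228: 15 bp
  228→234: 6 bp
  234→244: 10 bp
  244→5 (wrap): 252-244+5 = 13 bp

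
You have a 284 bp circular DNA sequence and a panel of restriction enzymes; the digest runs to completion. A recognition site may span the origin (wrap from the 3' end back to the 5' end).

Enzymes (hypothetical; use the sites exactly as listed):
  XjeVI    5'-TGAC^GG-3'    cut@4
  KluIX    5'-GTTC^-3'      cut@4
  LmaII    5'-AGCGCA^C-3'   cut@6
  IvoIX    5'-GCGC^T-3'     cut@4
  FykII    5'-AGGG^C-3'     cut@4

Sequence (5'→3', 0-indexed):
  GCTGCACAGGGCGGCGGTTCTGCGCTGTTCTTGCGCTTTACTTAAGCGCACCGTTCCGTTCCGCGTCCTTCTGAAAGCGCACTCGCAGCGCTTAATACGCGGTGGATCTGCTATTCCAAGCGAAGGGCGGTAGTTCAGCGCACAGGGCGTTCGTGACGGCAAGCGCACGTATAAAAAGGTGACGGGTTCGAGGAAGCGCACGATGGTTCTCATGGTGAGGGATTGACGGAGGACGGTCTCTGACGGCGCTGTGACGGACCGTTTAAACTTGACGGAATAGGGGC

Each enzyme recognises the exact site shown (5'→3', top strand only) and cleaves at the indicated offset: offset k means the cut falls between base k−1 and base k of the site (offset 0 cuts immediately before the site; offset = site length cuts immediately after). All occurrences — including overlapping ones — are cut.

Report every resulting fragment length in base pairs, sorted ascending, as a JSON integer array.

[5,5,5,5,5,5,5,6,6,6,6,6,9,9,9,9,10,10,11,13,14,16,17,18,18,20,36]

Scan for sites:
  XjeVI (TGACGG, off=4): starts [153, 179, 223, 240, 251, 269] → cuts [157, 183, 227, 244, 255, 273]
  KluIX (GTTC, off=4): starts [16, 26, 52, 57, 132, 148, 185, 205] → cuts [20, 30, 56, 61, 136, 152, 189, 209]
  LmaII (AGCGCAC, off=6): starts [44, 75, 136, 161, 194] → cuts [50, 81, 142, 167, 200]
  IvoIX (GCGCT, off=4): starts [21, 32, 87, 245, 282] → cuts [2, 25, 36, 91, 249]
  FykII (AGGGC, off=4): starts [7, 123, 143] → cuts [11, 127, 147]

Pooled cuts: [2, 11, 20, 25, 30, 36, 50, 56, 61, 81, 91, 127, 136, 142, 147, 152, 157, 167, 183, 189, 200, 209, 227, 244, 249, 255, 273]

Fragment lengths:
  2→11: 9 bp
  11→20: 9 bp
  20→25: 5 bp
  25→30: 5 bp
  30→36: 6 bp
  36→50: 14 bp
  50→56: 6 bp
  56→61: 5 bp
  61→81: 20 bp
  81→91: 10 bp
  91→127: 36 bp
  127→136: 9 bp
  136→142: 6 bp
  142→147: 5 bp
  147→152: 5 bp
  152→157: 5 bp
  157→167: 10 bp
  167→183: 16 bp
  183→189: 6 bp
  189→200: 11 bp
  200→209: 9 bp
  209→227: 18 bp
  227→244: 17 bp
  244→249: 5 bp
  249→255: 6 bp
  255→273: 18 bp
  273→2 (wrap): 284-273+2 = 13 bp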